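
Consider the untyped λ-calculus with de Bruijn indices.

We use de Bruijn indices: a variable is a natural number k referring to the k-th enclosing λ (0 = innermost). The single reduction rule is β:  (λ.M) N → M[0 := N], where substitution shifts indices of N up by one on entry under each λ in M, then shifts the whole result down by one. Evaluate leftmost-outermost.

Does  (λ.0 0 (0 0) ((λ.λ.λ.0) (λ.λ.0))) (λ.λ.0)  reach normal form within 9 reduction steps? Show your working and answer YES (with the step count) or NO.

  start: (λ.0 0 (0 0) ((λ.λ.λ.0) (λ.λ.0))) (λ.λ.0)
  [1] (λ.λ.0) (λ.λ.0) ((λ.λ.0) (λ.λ.0)) ((λ.λ.λ.0) (λ.λ.0))
  [2] (λ.0) ((λ.λ.0) (λ.λ.0)) ((λ.λ.λ.0) (λ.λ.0))
  [3] (λ.λ.0) (λ.λ.0) ((λ.λ.λ.0) (λ.λ.0))
  [4] (λ.0) ((λ.λ.λ.0) (λ.λ.0))
  [5] (λ.λ.λ.0) (λ.λ.0)
  [6] λ.λ.0

Answer: YES — reaches normal form λ.λ.0 in 6 ≤ 9 steps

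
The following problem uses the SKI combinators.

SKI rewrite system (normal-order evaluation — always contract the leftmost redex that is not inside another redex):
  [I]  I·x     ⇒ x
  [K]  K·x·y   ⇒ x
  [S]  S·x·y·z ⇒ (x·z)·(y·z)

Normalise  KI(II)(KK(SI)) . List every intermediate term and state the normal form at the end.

Answer: normal form = K  (in 3 steps)

Working:
  start: KI(II)(KK(SI))
  →1  I(KK(SI))
  →2  KK(SI)
  →3  K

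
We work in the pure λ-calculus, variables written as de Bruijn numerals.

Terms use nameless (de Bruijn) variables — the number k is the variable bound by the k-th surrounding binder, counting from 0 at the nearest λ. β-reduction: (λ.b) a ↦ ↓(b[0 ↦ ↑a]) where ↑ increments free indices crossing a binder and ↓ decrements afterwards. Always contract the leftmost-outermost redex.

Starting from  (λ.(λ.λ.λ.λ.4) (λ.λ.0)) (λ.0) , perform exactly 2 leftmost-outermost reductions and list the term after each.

Answer: after 2 steps: λ.λ.λ.λ.0

Reduction:
  start: (λ.(λ.λ.λ.λ.4) (λ.λ.0)) (λ.0)
  [1] (λ.λ.λ.λ.λ.0) (λ.λ.0)
  [2] λ.λ.λ.λ.0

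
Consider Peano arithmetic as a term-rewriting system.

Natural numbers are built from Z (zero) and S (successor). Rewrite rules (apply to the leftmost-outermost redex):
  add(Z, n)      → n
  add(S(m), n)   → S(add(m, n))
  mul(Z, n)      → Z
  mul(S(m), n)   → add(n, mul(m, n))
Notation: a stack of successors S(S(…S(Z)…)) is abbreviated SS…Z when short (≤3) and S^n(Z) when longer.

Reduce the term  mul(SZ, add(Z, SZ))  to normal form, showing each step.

  start: mul(SZ, add(Z, SZ))
  step 1: add(add(Z, SZ), mul(Z, add(Z, SZ)))
  step 2: add(SZ, mul(Z, add(Z, SZ)))
  step 3: S(add(Z, mul(Z, add(Z, SZ))))
  step 4: S(mul(Z, add(Z, SZ)))
  step 5: SZ

Answer: normal form = SZ  (in 5 steps)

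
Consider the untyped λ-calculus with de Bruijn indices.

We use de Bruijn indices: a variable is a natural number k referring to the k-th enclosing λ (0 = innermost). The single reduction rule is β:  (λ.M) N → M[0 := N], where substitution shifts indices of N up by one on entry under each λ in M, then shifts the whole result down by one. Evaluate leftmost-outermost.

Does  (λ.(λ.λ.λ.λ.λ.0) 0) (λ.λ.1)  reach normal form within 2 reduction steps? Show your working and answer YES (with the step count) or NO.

  start: (λ.(λ.λ.λ.λ.λ.0) 0) (λ.λ.1)
  step 1: (λ.λ.λ.λ.λ.0) (λ.λ.1)
  step 2: λ.λ.λ.λ.0

Answer: YES — reaches normal form λ.λ.λ.λ.0 in 2 ≤ 2 steps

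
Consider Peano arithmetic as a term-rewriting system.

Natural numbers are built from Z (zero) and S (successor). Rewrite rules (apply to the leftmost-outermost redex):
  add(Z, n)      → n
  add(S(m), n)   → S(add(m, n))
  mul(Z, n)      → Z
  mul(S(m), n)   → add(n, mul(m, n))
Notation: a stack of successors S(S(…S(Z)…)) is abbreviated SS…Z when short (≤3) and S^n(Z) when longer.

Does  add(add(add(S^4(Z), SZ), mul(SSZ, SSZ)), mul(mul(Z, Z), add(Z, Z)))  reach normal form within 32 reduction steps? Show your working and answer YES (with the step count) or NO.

Answer: YES — reaches normal form S^9(Z) in 32 ≤ 32 steps

Derivation:
  start: add(add(add(S^4(Z), SZ), mul(SSZ, SSZ)), mul(mul(Z, Z), add(Z, Z)))
  [1] add(add(S(add(SSSZ, SZ)), mul(SSZ, SSZ)), mul(mul(Z, Z), add(Z, Z)))
  [2] add(S(add(add(SSSZ, SZ), mul(SSZ, SSZ))), mul(mul(Z, Z), add(Z, Z)))
  [3] S(add(add(add(SSSZ, SZ), mul(SSZ, SSZ)), mul(mul(Z, Z), add(Z, Z))))
  [4] S(add(add(S(add(SSZ, SZ)), mul(SSZ, SSZ)), mul(mul(Z, Z), add(Z, Z))))
  [5] S(add(S(add(add(SSZ, SZ), mul(SSZ, SSZ))), mul(mul(Z, Z), add(Z, Z))))
  [6] S(S(add(add(add(SSZ, SZ), mul(SSZ, SSZ)), mul(mul(Z, Z), add(Z, Z)))))
  [7] S(S(add(add(S(add(SZ, SZ)), mul(SSZ, SSZ)), mul(mul(Z, Z), add(Z, Z)))))
  [8] S(S(add(S(add(add(SZ, SZ), mul(SSZ, SSZ))), mul(mul(Z, Z), add(Z, Z)))))
  [9] S(S(S(add(add(add(SZ, SZ), mul(SSZ, SSZ)), mul(mul(Z, Z), add(Z, Z))))))
  [10] S(S(S(add(add(S(add(Z, SZ)), mul(SSZ, SSZ)), mul(mul(Z, Z), add(Z, Z))))))
  [11] S(S(S(add(S(add(add(Z, SZ), mul(SSZ, SSZ))), mul(mul(Z, Z), add(Z, Z))))))
  [12] S(S(S(S(add(add(add(Z, SZ), mul(SSZ, SSZ)), mul(mul(Z, Z), add(Z, Z)))))))
  [13] S(S(S(S(add(add(SZ, mul(SSZ, SSZ)), mul(mul(Z, Z), add(Z, Z)))))))
  [14] S(S(S(S(add(S(add(Z, mul(SSZ, SSZ))), mul(mul(Z, Z), add(Z, Z)))))))
  [15] S(S(S(S(S(add(add(Z, mul(SSZ, SSZ)), mul(mul(Z, Z), add(Z, Z))))))))
  [16] S(S(S(S(S(add(mul(SSZ, SSZ), mul(mul(Z, Z), add(Z, Z))))))))
  [17] S(S(S(S(S(add(add(SSZ, mul(SZ, SSZ)), mul(mul(Z, Z), add(Z, Z))))))))
  [18] S(S(S(S(S(add(S(add(SZ, mul(SZ, SSZ))), mul(mul(Z, Z), add(Z, Z))))))))
  [19] S(S(S(S(S(S(add(add(SZ, mul(SZ, SSZ)), mul(mul(Z, Z), add(Z, Z)))))))))
  [20] S(S(S(S(S(S(add(S(add(Z, mul(SZ, SSZ))), mul(mul(Z, Z), add(Z, Z)))))))))
  [21] S(S(S(S(S(S(S(add(add(Z, mul(SZ, SSZ)), mul(mul(Z, Z), add(Z, Z))))))))))
  [22] S(S(S(S(S(S(S(add(mul(SZ, SSZ), mul(mul(Z, Z), add(Z, Z))))))))))
  [23] S(S(S(S(S(S(S(add(add(SSZ, mul(Z, SSZ)), mul(mul(Z, Z), add(Z, Z))))))))))
  [24] S(S(S(S(S(S(S(add(S(add(SZ, mul(Z, SSZ))), mul(mul(Z, Z), add(Z, Z))))))))))
  [25] S(S(S(S(S(S(S(S(add(add(SZ, mul(Z, SSZ)), mul(mul(Z, Z), add(Z, Z)))))))))))
  [26] S(S(S(S(S(S(S(S(add(S(add(Z, mul(Z, SSZ))), mul(mul(Z, Z), add(Z, Z)))))))))))
  [27] S(S(S(S(S(S(S(S(S(add(add(Z, mul(Z, SSZ)), mul(mul(Z, Z), add(Z, Z))))))))))))
  [28] S(S(S(S(S(S(S(S(S(add(mul(Z, SSZ), mul(mul(Z, Z), add(Z, Z))))))))))))
  [29] S(S(S(S(S(S(S(S(S(add(Z, mul(mul(Z, Z), add(Z, Z))))))))))))
  [30] S(S(S(S(S(S(S(S(S(mul(mul(Z, Z), add(Z, Z)))))))))))
  [31] S(S(S(S(S(S(S(S(S(mul(Z, add(Z, Z)))))))))))
  [32] S^9(Z)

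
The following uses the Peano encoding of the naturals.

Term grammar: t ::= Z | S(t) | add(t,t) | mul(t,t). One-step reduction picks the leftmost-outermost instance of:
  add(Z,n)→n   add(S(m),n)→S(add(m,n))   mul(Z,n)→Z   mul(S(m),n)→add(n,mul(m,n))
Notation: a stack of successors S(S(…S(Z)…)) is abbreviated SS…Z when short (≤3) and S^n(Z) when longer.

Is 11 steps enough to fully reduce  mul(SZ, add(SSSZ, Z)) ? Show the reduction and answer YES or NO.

Answer: YES — reaches normal form SSSZ in 10 ≤ 11 steps

Working:
  start: mul(SZ, add(SSSZ, Z))
  step 1: add(add(SSSZ, Z), mul(Z, add(SSSZ, Z)))
  step 2: add(S(add(SSZ, Z)), mul(Z, add(SSSZ, Z)))
  step 3: S(add(add(SSZ, Z), mul(Z, add(SSSZ, Z))))
  step 4: S(add(S(add(SZ, Z)), mul(Z, add(SSSZ, Z))))
  step 5: S(S(add(add(SZ, Z), mul(Z, add(SSSZ, Z)))))
  step 6: S(S(add(S(add(Z, Z)), mul(Z, add(SSSZ, Z)))))
  step 7: S(S(S(add(add(Z, Z), mul(Z, add(SSSZ, Z))))))
  step 8: S(S(S(add(Z, mul(Z, add(SSSZ, Z))))))
  step 9: S(S(S(mul(Z, add(SSSZ, Z)))))
  step 10: SSSZ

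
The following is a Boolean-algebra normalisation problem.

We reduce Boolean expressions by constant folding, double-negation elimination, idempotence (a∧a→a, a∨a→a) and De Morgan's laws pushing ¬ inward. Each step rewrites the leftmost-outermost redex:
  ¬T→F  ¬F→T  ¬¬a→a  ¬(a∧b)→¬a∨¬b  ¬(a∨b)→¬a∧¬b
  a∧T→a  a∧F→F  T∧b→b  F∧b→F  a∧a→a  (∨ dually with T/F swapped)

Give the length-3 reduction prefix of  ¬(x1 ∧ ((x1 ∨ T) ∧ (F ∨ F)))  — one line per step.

  start: ¬(x1 ∧ ((x1 ∨ T) ∧ (F ∨ F)))
  step 1: ¬x1 ∨ ¬((x1 ∨ T) ∧ (F ∨ F))
  step 2: ¬x1 ∨ (¬(x1 ∨ T) ∨ ¬(F ∨ F))
  step 3: ¬x1 ∨ ((¬x1 ∧ ¬T) ∨ ¬(F ∨ F))

Answer: after 3 steps: ¬x1 ∨ ((¬x1 ∧ ¬T) ∨ ¬(F ∨ F))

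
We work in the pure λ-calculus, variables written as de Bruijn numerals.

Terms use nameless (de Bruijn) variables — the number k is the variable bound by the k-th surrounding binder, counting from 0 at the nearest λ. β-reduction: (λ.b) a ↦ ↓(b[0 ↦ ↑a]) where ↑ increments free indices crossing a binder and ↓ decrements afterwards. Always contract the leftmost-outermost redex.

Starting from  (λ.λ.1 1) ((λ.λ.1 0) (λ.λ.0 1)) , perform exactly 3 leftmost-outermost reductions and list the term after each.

Answer: after 3 steps: λ.(λ.λ.0 1) ((λ.λ.1 0) (λ.λ.0 1))

Derivation:
  start: (λ.λ.1 1) ((λ.λ.1 0) (λ.λ.0 1))
  step 1: λ.(λ.λ.1 0) (λ.λ.0 1) ((λ.λ.1 0) (λ.λ.0 1))
  step 2: λ.(λ.(λ.λ.0 1) 0) ((λ.λ.1 0) (λ.λ.0 1))
  step 3: λ.(λ.λ.0 1) ((λ.λ.1 0) (λ.λ.0 1))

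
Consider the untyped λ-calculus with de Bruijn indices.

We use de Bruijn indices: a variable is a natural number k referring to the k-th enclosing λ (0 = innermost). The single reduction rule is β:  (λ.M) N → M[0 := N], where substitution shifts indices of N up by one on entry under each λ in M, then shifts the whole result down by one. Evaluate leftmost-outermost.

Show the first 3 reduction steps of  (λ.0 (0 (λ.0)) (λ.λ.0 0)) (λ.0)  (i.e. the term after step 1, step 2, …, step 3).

Answer: after 3 steps: (λ.0) (λ.λ.0 0)

Working:
  start: (λ.0 (0 (λ.0)) (λ.λ.0 0)) (λ.0)
  step 1: (λ.0) ((λ.0) (λ.0)) (λ.λ.0 0)
  step 2: (λ.0) (λ.0) (λ.λ.0 0)
  step 3: (λ.0) (λ.λ.0 0)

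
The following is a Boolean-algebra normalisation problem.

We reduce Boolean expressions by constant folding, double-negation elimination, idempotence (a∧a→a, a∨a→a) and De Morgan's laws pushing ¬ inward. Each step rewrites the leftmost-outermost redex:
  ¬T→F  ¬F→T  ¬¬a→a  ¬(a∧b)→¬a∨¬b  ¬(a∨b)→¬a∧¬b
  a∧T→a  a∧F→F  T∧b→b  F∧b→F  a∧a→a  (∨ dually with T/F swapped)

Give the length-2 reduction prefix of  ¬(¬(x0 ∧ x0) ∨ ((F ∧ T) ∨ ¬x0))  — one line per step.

  start: ¬(¬(x0 ∧ x0) ∨ ((F ∧ T) ∨ ¬x0))
  →1  ¬¬(x0 ∧ x0) ∧ ¬((F ∧ T) ∨ ¬x0)
  →2  (x0 ∧ x0) ∧ ¬((F ∧ T) ∨ ¬x0)

Answer: after 2 steps: (x0 ∧ x0) ∧ ¬((F ∧ T) ∨ ¬x0)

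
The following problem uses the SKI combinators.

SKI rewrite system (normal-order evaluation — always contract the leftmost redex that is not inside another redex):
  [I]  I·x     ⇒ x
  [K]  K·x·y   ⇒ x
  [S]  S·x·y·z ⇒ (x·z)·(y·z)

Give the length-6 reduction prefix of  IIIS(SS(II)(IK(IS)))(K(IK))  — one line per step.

Answer: after 6 steps: S(S(KS)(II(IK(IS))))(K(IK))

Derivation:
  start: IIIS(SS(II)(IK(IS)))(K(IK))
  step 1: IIS(SS(II)(IK(IS)))(K(IK))
  step 2: IS(SS(II)(IK(IS)))(K(IK))
  step 3: S(SS(II)(IK(IS)))(K(IK))
  step 4: S(S(IK(IS))(II(IK(IS))))(K(IK))
  step 5: S(S(K(IS))(II(IK(IS))))(K(IK))
  step 6: S(S(KS)(II(IK(IS))))(K(IK))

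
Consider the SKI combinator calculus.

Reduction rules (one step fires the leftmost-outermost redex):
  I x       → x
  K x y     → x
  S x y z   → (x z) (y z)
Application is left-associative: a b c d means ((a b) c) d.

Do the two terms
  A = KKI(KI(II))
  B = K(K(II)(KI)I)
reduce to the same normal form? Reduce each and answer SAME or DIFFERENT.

Answer: SAME — A ⇓ KI, B ⇓ KI

Reduction:
Term A:
  start: KKI(KI(II))
  →1  K(KI(II))
  →2  KI

Term B:
  start: K(K(II)(KI)I)
  →1  K(III)
  →2  K(II)
  →3  KI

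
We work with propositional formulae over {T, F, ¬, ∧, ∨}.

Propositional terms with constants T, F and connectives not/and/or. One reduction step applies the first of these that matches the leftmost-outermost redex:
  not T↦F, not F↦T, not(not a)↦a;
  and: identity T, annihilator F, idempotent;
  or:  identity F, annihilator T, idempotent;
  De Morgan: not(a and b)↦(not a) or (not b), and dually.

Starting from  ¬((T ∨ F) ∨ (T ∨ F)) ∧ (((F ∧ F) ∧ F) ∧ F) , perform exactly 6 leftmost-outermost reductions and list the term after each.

  start: ¬((T ∨ F) ∨ (T ∨ F)) ∧ (((F ∧ F) ∧ F) ∧ F)
  step 1: (¬(T ∨ F) ∧ ¬(T ∨ F)) ∧ (((F ∧ F) ∧ F) ∧ F)
  step 2: ¬(T ∨ F) ∧ (((F ∧ F) ∧ F) ∧ F)
  step 3: (¬T ∧ ¬F) ∧ (((F ∧ F) ∧ F) ∧ F)
  step 4: (F ∧ ¬F) ∧ (((F ∧ F) ∧ F) ∧ F)
  step 5: F ∧ (((F ∧ F) ∧ F) ∧ F)
  step 6: F

Answer: after 6 steps: F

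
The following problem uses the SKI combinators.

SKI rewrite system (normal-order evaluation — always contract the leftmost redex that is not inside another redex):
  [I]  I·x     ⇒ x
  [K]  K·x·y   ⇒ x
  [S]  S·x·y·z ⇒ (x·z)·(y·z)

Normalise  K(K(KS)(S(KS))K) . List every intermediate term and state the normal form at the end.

  start: K(K(KS)(S(KS))K)
  [1] K(KSK)
  [2] KS

Answer: normal form = KS  (in 2 steps)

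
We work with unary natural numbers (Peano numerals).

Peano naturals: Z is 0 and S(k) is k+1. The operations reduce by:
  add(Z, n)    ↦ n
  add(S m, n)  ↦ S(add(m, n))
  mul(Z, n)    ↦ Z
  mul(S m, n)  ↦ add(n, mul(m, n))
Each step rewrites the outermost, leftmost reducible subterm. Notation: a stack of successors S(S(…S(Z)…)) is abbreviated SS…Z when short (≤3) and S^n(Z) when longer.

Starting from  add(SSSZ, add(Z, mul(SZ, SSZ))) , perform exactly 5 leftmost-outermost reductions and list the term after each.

  start: add(SSSZ, add(Z, mul(SZ, SSZ)))
  [1] S(add(SSZ, add(Z, mul(SZ, SSZ))))
  [2] S(S(add(SZ, add(Z, mul(SZ, SSZ)))))
  [3] S(S(S(add(Z, add(Z, mul(SZ, SSZ))))))
  [4] S(S(S(add(Z, mul(SZ, SSZ)))))
  [5] S(S(S(mul(SZ, SSZ))))

Answer: after 5 steps: S(S(S(mul(SZ, SSZ))))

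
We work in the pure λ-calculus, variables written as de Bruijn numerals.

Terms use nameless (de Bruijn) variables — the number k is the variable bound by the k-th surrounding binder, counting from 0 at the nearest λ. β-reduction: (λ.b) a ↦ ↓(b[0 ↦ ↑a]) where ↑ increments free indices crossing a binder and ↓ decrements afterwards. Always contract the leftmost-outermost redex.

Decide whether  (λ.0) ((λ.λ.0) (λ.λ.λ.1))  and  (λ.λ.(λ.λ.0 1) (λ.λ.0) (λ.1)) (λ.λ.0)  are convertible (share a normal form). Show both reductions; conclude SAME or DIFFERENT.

Term A:
  start: (λ.0) ((λ.λ.0) (λ.λ.λ.1))
  [1] (λ.λ.0) (λ.λ.λ.1)
  [2] λ.0

Term B:
  start: (λ.λ.(λ.λ.0 1) (λ.λ.0) (λ.1)) (λ.λ.0)
  [1] λ.(λ.λ.0 1) (λ.λ.0) (λ.1)
  [2] λ.(λ.0 (λ.λ.0)) (λ.1)
  [3] λ.(λ.1) (λ.λ.0)
  [4] λ.0

Answer: SAME — A ⇓ λ.0, B ⇓ λ.0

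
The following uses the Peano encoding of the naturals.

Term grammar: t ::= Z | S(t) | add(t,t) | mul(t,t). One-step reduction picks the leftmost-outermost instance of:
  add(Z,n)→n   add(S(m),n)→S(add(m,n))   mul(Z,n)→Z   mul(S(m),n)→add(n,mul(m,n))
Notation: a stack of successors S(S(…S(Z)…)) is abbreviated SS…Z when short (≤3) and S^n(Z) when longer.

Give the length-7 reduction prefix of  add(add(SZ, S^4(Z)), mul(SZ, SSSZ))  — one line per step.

Answer: after 7 steps: S(S(S(S(S(add(Z, mul(SZ, SSSZ)))))))

Working:
  start: add(add(SZ, S^4(Z)), mul(SZ, SSSZ))
  [1] add(S(add(Z, S^4(Z))), mul(SZ, SSSZ))
  [2] S(add(add(Z, S^4(Z)), mul(SZ, SSSZ)))
  [3] S(add(S^4(Z), mul(SZ, SSSZ)))
  [4] S(S(add(SSSZ, mul(SZ, SSSZ))))
  [5] S(S(S(add(SSZ, mul(SZ, SSSZ)))))
  [6] S(S(S(S(add(SZ, mul(SZ, SSSZ))))))
  [7] S(S(S(S(S(add(Z, mul(SZ, SSSZ)))))))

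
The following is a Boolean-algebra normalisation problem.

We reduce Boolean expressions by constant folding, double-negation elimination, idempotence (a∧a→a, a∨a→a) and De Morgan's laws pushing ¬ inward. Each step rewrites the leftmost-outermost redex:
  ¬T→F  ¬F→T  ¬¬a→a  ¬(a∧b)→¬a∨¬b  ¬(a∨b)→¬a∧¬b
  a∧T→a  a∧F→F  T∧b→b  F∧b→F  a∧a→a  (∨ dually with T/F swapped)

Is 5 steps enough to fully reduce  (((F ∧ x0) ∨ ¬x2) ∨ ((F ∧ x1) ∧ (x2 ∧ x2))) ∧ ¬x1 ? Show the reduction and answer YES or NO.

  start: (((F ∧ x0) ∨ ¬x2) ∨ ((F ∧ x1) ∧ (x2 ∧ x2))) ∧ ¬x1
  →1  ((F ∨ ¬x2) ∨ ((F ∧ x1) ∧ (x2 ∧ x2))) ∧ ¬x1
  →2  (¬x2 ∨ ((F ∧ x1) ∧ (x2 ∧ x2))) ∧ ¬x1
  →3  (¬x2 ∨ (F ∧ (x2 ∧ x2))) ∧ ¬x1
  →4  (¬x2 ∨ F) ∧ ¬x1
  →5  ¬x2 ∧ ¬x1

Answer: YES — reaches normal form ¬x2 ∧ ¬x1 in 5 ≤ 5 steps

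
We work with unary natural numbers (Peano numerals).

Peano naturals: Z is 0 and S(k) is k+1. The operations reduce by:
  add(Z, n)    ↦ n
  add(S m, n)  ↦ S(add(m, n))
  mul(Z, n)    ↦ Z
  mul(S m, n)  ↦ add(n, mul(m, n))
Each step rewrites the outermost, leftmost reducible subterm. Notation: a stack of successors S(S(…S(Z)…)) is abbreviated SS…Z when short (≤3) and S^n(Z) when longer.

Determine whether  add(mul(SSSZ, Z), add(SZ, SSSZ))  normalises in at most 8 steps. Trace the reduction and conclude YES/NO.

  start: add(mul(SSSZ, Z), add(SZ, SSSZ))
  →1  add(add(Z, mul(SSZ, Z)), add(SZ, SSSZ))
  →2  add(mul(SSZ, Z), add(SZ, SSSZ))
  →3  add(add(Z, mul(SZ, Z)), add(SZ, SSSZ))
  →4  add(mul(SZ, Z), add(SZ, SSSZ))
  →5  add(add(Z, mul(Z, Z)), add(SZ, SSSZ))
  →6  add(mul(Z, Z), add(SZ, SSSZ))
  →7  add(Z, add(SZ, SSSZ))
  →8  add(SZ, SSSZ)

Answer: NO — after 8 steps the term is add(SZ, SSSZ), not yet normal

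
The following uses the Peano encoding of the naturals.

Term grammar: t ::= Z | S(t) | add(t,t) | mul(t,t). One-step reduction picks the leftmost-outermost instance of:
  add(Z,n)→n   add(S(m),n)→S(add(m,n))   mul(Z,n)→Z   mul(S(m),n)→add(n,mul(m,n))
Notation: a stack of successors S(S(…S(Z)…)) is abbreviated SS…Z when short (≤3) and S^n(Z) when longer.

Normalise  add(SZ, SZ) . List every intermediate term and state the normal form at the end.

Answer: normal form = SSZ  (in 2 steps)

Reduction:
  start: add(SZ, SZ)
  →1  S(add(Z, SZ))
  →2  SSZ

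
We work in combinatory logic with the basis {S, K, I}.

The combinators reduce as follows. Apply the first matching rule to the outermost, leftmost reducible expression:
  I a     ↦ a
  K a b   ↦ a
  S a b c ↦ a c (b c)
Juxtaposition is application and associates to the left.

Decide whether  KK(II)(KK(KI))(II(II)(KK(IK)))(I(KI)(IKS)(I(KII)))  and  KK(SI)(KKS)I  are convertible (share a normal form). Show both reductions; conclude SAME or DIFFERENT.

Term A:
  start: KK(II)(KK(KI))(II(II)(KK(IK)))(I(KI)(IKS)(I(KII)))
  [1] K(KK(KI))(II(II)(KK(IK)))(I(KI)(IKS)(I(KII)))
  [2] KK(KI)(I(KI)(IKS)(I(KII)))
  [3] K(I(KI)(IKS)(I(KII)))
  [4] K(KI(IKS)(I(KII)))
  [5] K(I(I(KII)))
  [6] K(I(KII))
  [7] K(KII)
  [8] KI

Term B:
  start: KK(SI)(KKS)I
  [1] K(KKS)I
  [2] KKS
  [3] K

Answer: DIFFERENT — A ⇓ KI, B ⇓ K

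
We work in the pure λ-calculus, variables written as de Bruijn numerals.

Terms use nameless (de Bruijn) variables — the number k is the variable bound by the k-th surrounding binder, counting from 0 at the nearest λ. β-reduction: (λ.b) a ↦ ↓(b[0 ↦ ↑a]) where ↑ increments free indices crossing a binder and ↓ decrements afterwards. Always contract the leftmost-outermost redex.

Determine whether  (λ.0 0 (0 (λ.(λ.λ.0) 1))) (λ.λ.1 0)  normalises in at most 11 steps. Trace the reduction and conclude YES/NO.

Answer: YES — reaches normal form λ.λ.0 in 8 ≤ 11 steps

Derivation:
  start: (λ.0 0 (0 (λ.(λ.λ.0) 1))) (λ.λ.1 0)
  →1  (λ.λ.1 0) (λ.λ.1 0) ((λ.λ.1 0) (λ.(λ.λ.0) (λ.λ.1 0)))
  →2  (λ.(λ.λ.1 0) 0) ((λ.λ.1 0) (λ.(λ.λ.0) (λ.λ.1 0)))
  →3  (λ.λ.1 0) ((λ.λ.1 0) (λ.(λ.λ.0) (λ.λ.1 0)))
  →4  λ.(λ.λ.1 0) (λ.(λ.λ.0) (λ.λ.1 0)) 0
  →5  λ.(λ.(λ.(λ.λ.0) (λ.λ.1 0)) 0) 0
  →6  λ.(λ.(λ.λ.0) (λ.λ.1 0)) 0
  →7  λ.(λ.λ.0) (λ.λ.1 0)
  →8  λ.λ.0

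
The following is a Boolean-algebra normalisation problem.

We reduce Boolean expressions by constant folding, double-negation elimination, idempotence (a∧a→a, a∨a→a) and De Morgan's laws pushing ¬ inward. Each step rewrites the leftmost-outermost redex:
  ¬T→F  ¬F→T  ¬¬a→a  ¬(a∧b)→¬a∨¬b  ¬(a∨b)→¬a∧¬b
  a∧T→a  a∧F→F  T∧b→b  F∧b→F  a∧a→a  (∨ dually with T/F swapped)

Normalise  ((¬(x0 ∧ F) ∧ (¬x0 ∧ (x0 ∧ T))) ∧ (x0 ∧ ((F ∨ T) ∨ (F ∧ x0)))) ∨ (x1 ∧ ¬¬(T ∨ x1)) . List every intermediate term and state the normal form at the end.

Answer: normal form = ((¬x0 ∧ x0) ∧ x0) ∨ x1  (in 11 steps)

Working:
  start: ((¬(x0 ∧ F) ∧ (¬x0 ∧ (x0 ∧ T))) ∧ (x0 ∧ ((F ∨ T) ∨ (F ∧ x0)))) ∨ (x1 ∧ ¬¬(T ∨ x1))
  [1] (((¬x0 ∨ ¬F) ∧ (¬x0 ∧ (x0 ∧ T))) ∧ (x0 ∧ ((F ∨ T) ∨ (F ∧ x0)))) ∨ (x1 ∧ ¬¬(T ∨ x1))
  [2] (((¬x0 ∨ T) ∧ (¬x0 ∧ (x0 ∧ T))) ∧ (x0 ∧ ((F ∨ T) ∨ (F ∧ x0)))) ∨ (x1 ∧ ¬¬(T ∨ x1))
  [3] ((T ∧ (¬x0 ∧ (x0 ∧ T))) ∧ (x0 ∧ ((F ∨ T) ∨ (F ∧ x0)))) ∨ (x1 ∧ ¬¬(T ∨ x1))
  [4] ((¬x0 ∧ (x0 ∧ T)) ∧ (x0 ∧ ((F ∨ T) ∨ (F ∧ x0)))) ∨ (x1 ∧ ¬¬(T ∨ x1))
  [5] ((¬x0 ∧ x0) ∧ (x0 ∧ ((F ∨ T) ∨ (F ∧ x0)))) ∨ (x1 ∧ ¬¬(T ∨ x1))
  [6] ((¬x0 ∧ x0) ∧ (x0 ∧ (T ∨ (F ∧ x0)))) ∨ (x1 ∧ ¬¬(T ∨ x1))
  [7] ((¬x0 ∧ x0) ∧ (x0 ∧ T)) ∨ (x1 ∧ ¬¬(T ∨ x1))
  [8] ((¬x0 ∧ x0) ∧ x0) ∨ (x1 ∧ ¬¬(T ∨ x1))
  [9] ((¬x0 ∧ x0) ∧ x0) ∨ (x1 ∧ (T ∨ x1))
  [10] ((¬x0 ∧ x0) ∧ x0) ∨ (x1 ∧ T)
  [11] ((¬x0 ∧ x0) ∧ x0) ∨ x1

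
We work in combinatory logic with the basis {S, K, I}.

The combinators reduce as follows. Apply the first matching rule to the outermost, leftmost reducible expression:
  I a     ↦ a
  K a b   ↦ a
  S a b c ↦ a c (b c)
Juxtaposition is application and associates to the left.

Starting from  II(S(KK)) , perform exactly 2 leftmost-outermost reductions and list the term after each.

  start: II(S(KK))
  step 1: I(S(KK))
  step 2: S(KK)

Answer: after 2 steps: S(KK)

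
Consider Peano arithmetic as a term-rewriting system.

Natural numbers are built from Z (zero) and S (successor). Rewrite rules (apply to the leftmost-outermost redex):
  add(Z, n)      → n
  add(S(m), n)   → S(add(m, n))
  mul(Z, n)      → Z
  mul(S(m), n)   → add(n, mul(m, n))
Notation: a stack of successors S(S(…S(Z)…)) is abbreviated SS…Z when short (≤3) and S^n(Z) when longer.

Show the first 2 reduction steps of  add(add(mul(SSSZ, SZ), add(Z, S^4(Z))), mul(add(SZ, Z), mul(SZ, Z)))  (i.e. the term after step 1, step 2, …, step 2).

Answer: after 2 steps: add(add(S(add(Z, mul(SSZ, SZ))), add(Z, S^4(Z))), mul(add(SZ, Z), mul(SZ, Z)))

Derivation:
  start: add(add(mul(SSSZ, SZ), add(Z, S^4(Z))), mul(add(SZ, Z), mul(SZ, Z)))
  →1  add(add(add(SZ, mul(SSZ, SZ)), add(Z, S^4(Z))), mul(add(SZ, Z), mul(SZ, Z)))
  →2  add(add(S(add(Z, mul(SSZ, SZ))), add(Z, S^4(Z))), mul(add(SZ, Z), mul(SZ, Z)))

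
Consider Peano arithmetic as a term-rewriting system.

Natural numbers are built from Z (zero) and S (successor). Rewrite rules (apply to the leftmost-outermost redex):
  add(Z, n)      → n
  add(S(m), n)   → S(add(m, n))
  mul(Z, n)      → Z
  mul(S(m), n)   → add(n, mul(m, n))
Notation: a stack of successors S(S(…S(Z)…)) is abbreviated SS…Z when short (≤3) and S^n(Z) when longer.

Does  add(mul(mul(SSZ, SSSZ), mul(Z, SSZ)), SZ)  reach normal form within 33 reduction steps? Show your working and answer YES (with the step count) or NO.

Answer: YES — reaches normal form SZ in 31 ≤ 33 steps

Working:
  start: add(mul(mul(SSZ, SSSZ), mul(Z, SSZ)), SZ)
  step 1: add(mul(add(SSSZ, mul(SZ, SSSZ)), mul(Z, SSZ)), SZ)
  step 2: add(mul(S(add(SSZ, mul(SZ, SSSZ))), mul(Z, SSZ)), SZ)
  step 3: add(add(mul(Z, SSZ), mul(add(SSZ, mul(SZ, SSSZ)), mul(Z, SSZ))), SZ)
  step 4: add(add(Z, mul(add(SSZ, mul(SZ, SSSZ)), mul(Z, SSZ))), SZ)
  step 5: add(mul(add(SSZ, mul(SZ, SSSZ)), mul(Z, SSZ)), SZ)
  step 6: add(mul(S(add(SZ, mul(SZ, SSSZ))), mul(Z, SSZ)), SZ)
  step 7: add(add(mul(Z, SSZ), mul(add(SZ, mul(SZ, SSSZ)), mul(Z, SSZ))), SZ)
  step 8: add(add(Z, mul(add(SZ, mul(SZ, SSSZ)), mul(Z, SSZ))), SZ)
  step 9: add(mul(add(SZ, mul(SZ, SSSZ)), mul(Z, SSZ)), SZ)
  step 10: add(mul(S(add(Z, mul(SZ, SSSZ))), mul(Z, SSZ)), SZ)
  step 11: add(add(mul(Z, SSZ), mul(add(Z, mul(SZ, SSSZ)), mul(Z, SSZ))), SZ)
  step 12: add(add(Z, mul(add(Z, mul(SZ, SSSZ)), mul(Z, SSZ))), SZ)
  step 13: add(mul(add(Z, mul(SZ, SSSZ)), mul(Z, SSZ)), SZ)
  step 14: add(mul(mul(SZ, SSSZ), mul(Z, SSZ)), SZ)
  step 15: add(mul(add(SSSZ, mul(Z, SSSZ)), mul(Z, SSZ)), SZ)
  step 16: add(mul(S(add(SSZ, mul(Z, SSSZ))), mul(Z, SSZ)), SZ)
  step 17: add(add(mul(Z, SSZ), mul(add(SSZ, mul(Z, SSSZ)), mul(Z, SSZ))), SZ)
  step 18: add(add(Z, mul(add(SSZ, mul(Z, SSSZ)), mul(Z, SSZ))), SZ)
  step 19: add(mul(add(SSZ, mul(Z, SSSZ)), mul(Z, SSZ)), SZ)
  step 20: add(mul(S(add(SZ, mul(Z, SSSZ))), mul(Z, SSZ)), SZ)
  step 21: add(add(mul(Z, SSZ), mul(add(SZ, mul(Z, SSSZ)), mul(Z, SSZ))), SZ)
  step 22: add(add(Z, mul(add(SZ, mul(Z, SSSZ)), mul(Z, SSZ))), SZ)
  step 23: add(mul(add(SZ, mul(Z, SSSZ)), mul(Z, SSZ)), SZ)
  step 24: add(mul(S(add(Z, mul(Z, SSSZ))), mul(Z, SSZ)), SZ)
  step 25: add(add(mul(Z, SSZ), mul(add(Z, mul(Z, SSSZ)), mul(Z, SSZ))), SZ)
  step 26: add(add(Z, mul(add(Z, mul(Z, SSSZ)), mul(Z, SSZ))), SZ)
  step 27: add(mul(add(Z, mul(Z, SSSZ)), mul(Z, SSZ)), SZ)
  step 28: add(mul(mul(Z, SSSZ), mul(Z, SSZ)), SZ)
  step 29: add(mul(Z, mul(Z, SSZ)), SZ)
  step 30: add(Z, SZ)
  step 31: SZ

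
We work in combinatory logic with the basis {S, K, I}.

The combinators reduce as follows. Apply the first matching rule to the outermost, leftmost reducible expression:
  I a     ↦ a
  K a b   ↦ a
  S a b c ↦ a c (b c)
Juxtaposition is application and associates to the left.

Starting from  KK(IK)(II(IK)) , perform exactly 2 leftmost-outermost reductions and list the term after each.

  start: KK(IK)(II(IK))
  [1] K(II(IK))
  [2] K(I(IK))

Answer: after 2 steps: K(I(IK))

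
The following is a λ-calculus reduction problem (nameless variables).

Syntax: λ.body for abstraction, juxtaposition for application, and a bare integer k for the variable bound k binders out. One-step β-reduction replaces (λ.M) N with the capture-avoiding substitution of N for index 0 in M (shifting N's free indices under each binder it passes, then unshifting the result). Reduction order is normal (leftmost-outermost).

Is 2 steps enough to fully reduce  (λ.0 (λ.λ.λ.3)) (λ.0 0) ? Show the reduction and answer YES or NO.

Answer: NO — after 2 steps the term is (λ.λ.λ.λ.0 0) (λ.λ.λ.λ.0 0), not yet normal

Reduction:
  start: (λ.0 (λ.λ.λ.3)) (λ.0 0)
  [1] (λ.0 0) (λ.λ.λ.λ.0 0)
  [2] (λ.λ.λ.λ.0 0) (λ.λ.λ.λ.0 0)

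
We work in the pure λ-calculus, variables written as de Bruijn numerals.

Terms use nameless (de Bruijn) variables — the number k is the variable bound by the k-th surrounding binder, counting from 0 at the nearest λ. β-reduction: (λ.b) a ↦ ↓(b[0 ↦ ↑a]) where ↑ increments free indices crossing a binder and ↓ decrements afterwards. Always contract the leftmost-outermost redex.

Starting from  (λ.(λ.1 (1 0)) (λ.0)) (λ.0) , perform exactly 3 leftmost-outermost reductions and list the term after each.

  start: (λ.(λ.1 (1 0)) (λ.0)) (λ.0)
  step 1: (λ.(λ.0) ((λ.0) 0)) (λ.0)
  step 2: (λ.0) ((λ.0) (λ.0))
  step 3: (λ.0) (λ.0)

Answer: after 3 steps: (λ.0) (λ.0)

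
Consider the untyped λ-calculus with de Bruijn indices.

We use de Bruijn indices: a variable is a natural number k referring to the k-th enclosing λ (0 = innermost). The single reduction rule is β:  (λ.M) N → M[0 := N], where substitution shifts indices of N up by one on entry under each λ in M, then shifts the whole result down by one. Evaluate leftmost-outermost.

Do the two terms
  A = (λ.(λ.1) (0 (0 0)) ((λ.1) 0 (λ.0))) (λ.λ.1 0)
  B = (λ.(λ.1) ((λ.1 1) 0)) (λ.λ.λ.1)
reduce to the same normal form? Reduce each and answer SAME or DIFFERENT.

Term A:
  start: (λ.(λ.1) (0 (0 0)) ((λ.1) 0 (λ.0))) (λ.λ.1 0)
  step 1: (λ.λ.λ.1 0) ((λ.λ.1 0) ((λ.λ.1 0) (λ.λ.1 0))) ((λ.λ.λ.1 0) (λ.λ.1 0) (λ.0))
  step 2: (λ.λ.1 0) ((λ.λ.λ.1 0) (λ.λ.1 0) (λ.0))
  step 3: λ.(λ.λ.λ.1 0) (λ.λ.1 0) (λ.0) 0
  step 4: λ.(λ.λ.1 0) (λ.0) 0
  step 5: λ.(λ.(λ.0) 0) 0
  step 6: λ.(λ.0) 0
  step 7: λ.0

Term B:
  start: (λ.(λ.1) ((λ.1 1) 0)) (λ.λ.λ.1)
  step 1: (λ.λ.λ.λ.1) ((λ.(λ.λ.λ.1) (λ.λ.λ.1)) (λ.λ.λ.1))
  step 2: λ.λ.λ.1

Answer: DIFFERENT — A ⇓ λ.0, B ⇓ λ.λ.λ.1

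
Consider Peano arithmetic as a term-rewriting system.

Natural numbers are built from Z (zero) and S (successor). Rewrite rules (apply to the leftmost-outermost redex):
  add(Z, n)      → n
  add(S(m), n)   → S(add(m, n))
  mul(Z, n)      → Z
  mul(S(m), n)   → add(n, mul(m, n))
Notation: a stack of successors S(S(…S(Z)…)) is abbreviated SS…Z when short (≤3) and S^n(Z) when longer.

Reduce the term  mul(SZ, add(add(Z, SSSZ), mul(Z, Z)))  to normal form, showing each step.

Answer: normal form = SSSZ  (in 12 steps)

Derivation:
  start: mul(SZ, add(add(Z, SSSZ), mul(Z, Z)))
  →1  add(add(add(Z, SSSZ), mul(Z, Z)), mul(Z, add(add(Z, SSSZ), mul(Z, Z))))
  →2  add(add(SSSZ, mul(Z, Z)), mul(Z, add(add(Z, SSSZ), mul(Z, Z))))
  →3  add(S(add(SSZ, mul(Z, Z))), mul(Z, add(add(Z, SSSZ), mul(Z, Z))))
  →4  S(add(add(SSZ, mul(Z, Z)), mul(Z, add(add(Z, SSSZ), mul(Z, Z)))))
  →5  S(add(S(add(SZ, mul(Z, Z))), mul(Z, add(add(Z, SSSZ), mul(Z, Z)))))
  →6  S(S(add(add(SZ, mul(Z, Z)), mul(Z, add(add(Z, SSSZ), mul(Z, Z))))))
  →7  S(S(add(S(add(Z, mul(Z, Z))), mul(Z, add(add(Z, SSSZ), mul(Z, Z))))))
  →8  S(S(S(add(add(Z, mul(Z, Z)), mul(Z, add(add(Z, SSSZ), mul(Z, Z)))))))
  →9  S(S(S(add(mul(Z, Z), mul(Z, add(add(Z, SSSZ), mul(Z, Z)))))))
  →10  S(S(S(add(Z, mul(Z, add(add(Z, SSSZ), mul(Z, Z)))))))
  →11  S(S(S(mul(Z, add(add(Z, SSSZ), mul(Z, Z))))))
  →12  SSSZ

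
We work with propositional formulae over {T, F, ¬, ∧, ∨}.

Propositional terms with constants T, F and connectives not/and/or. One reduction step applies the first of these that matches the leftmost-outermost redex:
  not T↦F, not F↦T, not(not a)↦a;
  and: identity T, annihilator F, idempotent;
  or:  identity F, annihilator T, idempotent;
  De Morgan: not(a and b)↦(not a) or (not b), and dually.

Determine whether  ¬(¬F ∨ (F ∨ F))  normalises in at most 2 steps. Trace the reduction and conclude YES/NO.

  start: ¬(¬F ∨ (F ∨ F))
  [1] ¬¬F ∧ ¬(F ∨ F)
  [2] F ∧ ¬(F ∨ F)

Answer: NO — after 2 steps the term is F ∧ ¬(F ∨ F), not yet normal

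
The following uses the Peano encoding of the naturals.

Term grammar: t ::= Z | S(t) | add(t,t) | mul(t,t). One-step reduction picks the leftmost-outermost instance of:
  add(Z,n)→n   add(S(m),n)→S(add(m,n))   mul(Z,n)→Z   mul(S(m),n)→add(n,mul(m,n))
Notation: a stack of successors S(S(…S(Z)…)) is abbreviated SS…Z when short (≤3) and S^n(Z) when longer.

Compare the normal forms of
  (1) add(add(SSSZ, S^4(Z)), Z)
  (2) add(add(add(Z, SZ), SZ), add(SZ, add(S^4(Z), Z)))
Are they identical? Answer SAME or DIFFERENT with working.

Term A:
  start: add(add(SSSZ, S^4(Z)), Z)
  →1  add(S(add(SSZ, S^4(Z))), Z)
  →2  S(add(add(SSZ, S^4(Z)), Z))
  →3  S(add(S(add(SZ, S^4(Z))), Z))
  →4  S(S(add(add(SZ, S^4(Z)), Z)))
  →5  S(S(add(S(add(Z, S^4(Z))), Z)))
  →6  S(S(S(add(add(Z, S^4(Z)), Z))))
  →7  S(S(S(add(S^4(Z), Z))))
  →8  S(S(S(S(add(SSSZ, Z)))))
  →9  S(S(S(S(S(add(SSZ, Z))))))
  →10  S(S(S(S(S(S(add(SZ, Z)))))))
  →11  S(S(S(S(S(S(S(add(Z, Z))))))))
  →12  S^7(Z)

Term B:
  start: add(add(add(Z, SZ), SZ), add(SZ, add(S^4(Z), Z)))
  →1  add(add(SZ, SZ), add(SZ, add(S^4(Z), Z)))
  →2  add(S(add(Z, SZ)), add(SZ, add(S^4(Z), Z)))
  →3  S(add(add(Z, SZ), add(SZ, add(S^4(Z), Z))))
  →4  S(add(SZ, add(SZ, add(S^4(Z), Z))))
  →5  S(S(add(Z, add(SZ, add(S^4(Z), Z)))))
  →6  S(S(add(SZ, add(S^4(Z), Z))))
  →7  S(S(S(add(Z, add(S^4(Z), Z)))))
  →8  S(S(S(add(S^4(Z), Z))))
  →9  S(S(S(S(add(SSSZ, Z)))))
  →10  S(S(S(S(S(add(SSZ, Z))))))
  →11  S(S(S(S(S(S(add(SZ, Z)))))))
  →12  S(S(S(S(S(S(S(add(Z, Z))))))))
  →13  S^7(Z)

Answer: SAME — A ⇓ S^7(Z), B ⇓ S^7(Z)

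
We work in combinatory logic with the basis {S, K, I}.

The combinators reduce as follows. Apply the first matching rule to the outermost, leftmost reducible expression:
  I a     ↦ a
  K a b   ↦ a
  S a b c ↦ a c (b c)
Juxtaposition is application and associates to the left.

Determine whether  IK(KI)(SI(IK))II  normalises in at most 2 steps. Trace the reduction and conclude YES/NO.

  start: IK(KI)(SI(IK))II
  step 1: K(KI)(SI(IK))II
  step 2: KIII

Answer: NO — after 2 steps the term is KIII, not yet normal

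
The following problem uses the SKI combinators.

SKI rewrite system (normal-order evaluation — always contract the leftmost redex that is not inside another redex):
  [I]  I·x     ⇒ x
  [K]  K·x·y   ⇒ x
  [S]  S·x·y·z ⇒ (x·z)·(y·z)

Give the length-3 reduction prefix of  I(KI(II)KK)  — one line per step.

Answer: after 3 steps: KK

Working:
  start: I(KI(II)KK)
  [1] KI(II)KK
  [2] IKK
  [3] KK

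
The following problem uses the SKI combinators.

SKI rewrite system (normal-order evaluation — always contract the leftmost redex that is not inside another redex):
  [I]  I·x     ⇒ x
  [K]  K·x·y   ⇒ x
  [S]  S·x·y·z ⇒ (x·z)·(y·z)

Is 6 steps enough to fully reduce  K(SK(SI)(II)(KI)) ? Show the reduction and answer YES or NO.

  start: K(SK(SI)(II)(KI))
  →1  K(K(II)(SI(II))(KI))
  →2  K(II(KI))
  →3  K(I(KI))
  →4  K(KI)

Answer: YES — reaches normal form K(KI) in 4 ≤ 6 steps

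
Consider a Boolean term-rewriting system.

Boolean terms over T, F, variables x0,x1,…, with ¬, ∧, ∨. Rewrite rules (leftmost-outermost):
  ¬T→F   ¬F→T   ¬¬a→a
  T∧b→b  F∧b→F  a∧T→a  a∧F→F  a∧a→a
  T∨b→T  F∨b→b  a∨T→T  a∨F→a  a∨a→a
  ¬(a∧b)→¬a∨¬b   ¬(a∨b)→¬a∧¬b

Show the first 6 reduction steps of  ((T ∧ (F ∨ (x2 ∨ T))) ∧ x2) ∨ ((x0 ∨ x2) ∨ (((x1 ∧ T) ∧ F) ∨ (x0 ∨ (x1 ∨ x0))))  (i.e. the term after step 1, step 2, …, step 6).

Answer: after 6 steps: x2 ∨ ((x0 ∨ x2) ∨ (x0 ∨ (x1 ∨ x0)))

Derivation:
  start: ((T ∧ (F ∨ (x2 ∨ T))) ∧ x2) ∨ ((x0 ∨ x2) ∨ (((x1 ∧ T) ∧ F) ∨ (x0 ∨ (x1 ∨ x0))))
  step 1: ((F ∨ (x2 ∨ T)) ∧ x2) ∨ ((x0 ∨ x2) ∨ (((x1 ∧ T) ∧ F) ∨ (x0 ∨ (x1 ∨ x0))))
  step 2: ((x2 ∨ T) ∧ x2) ∨ ((x0 ∨ x2) ∨ (((x1 ∧ T) ∧ F) ∨ (x0 ∨ (x1 ∨ x0))))
  step 3: (T ∧ x2) ∨ ((x0 ∨ x2) ∨ (((x1 ∧ T) ∧ F) ∨ (x0 ∨ (x1 ∨ x0))))
  step 4: x2 ∨ ((x0 ∨ x2) ∨ (((x1 ∧ T) ∧ F) ∨ (x0 ∨ (x1 ∨ x0))))
  step 5: x2 ∨ ((x0 ∨ x2) ∨ (F ∨ (x0 ∨ (x1 ∨ x0))))
  step 6: x2 ∨ ((x0 ∨ x2) ∨ (x0 ∨ (x1 ∨ x0)))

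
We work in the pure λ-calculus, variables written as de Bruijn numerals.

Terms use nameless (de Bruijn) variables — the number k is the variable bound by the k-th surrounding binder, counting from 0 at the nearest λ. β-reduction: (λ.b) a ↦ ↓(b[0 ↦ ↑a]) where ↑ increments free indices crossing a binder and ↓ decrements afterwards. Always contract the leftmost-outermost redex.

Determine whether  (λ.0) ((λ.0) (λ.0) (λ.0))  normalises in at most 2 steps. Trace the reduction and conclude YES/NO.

Answer: NO — after 2 steps the term is (λ.0) (λ.0), not yet normal

Reduction:
  start: (λ.0) ((λ.0) (λ.0) (λ.0))
  [1] (λ.0) (λ.0) (λ.0)
  [2] (λ.0) (λ.0)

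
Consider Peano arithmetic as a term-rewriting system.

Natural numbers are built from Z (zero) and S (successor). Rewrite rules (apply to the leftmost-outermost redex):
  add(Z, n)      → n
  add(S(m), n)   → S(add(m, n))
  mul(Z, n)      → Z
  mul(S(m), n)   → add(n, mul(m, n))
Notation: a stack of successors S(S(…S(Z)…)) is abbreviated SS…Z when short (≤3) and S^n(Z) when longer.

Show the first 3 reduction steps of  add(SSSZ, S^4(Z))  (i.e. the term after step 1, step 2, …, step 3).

  start: add(SSSZ, S^4(Z))
  [1] S(add(SSZ, S^4(Z)))
  [2] S(S(add(SZ, S^4(Z))))
  [3] S(S(S(add(Z, S^4(Z)))))

Answer: after 3 steps: S(S(S(add(Z, S^4(Z)))))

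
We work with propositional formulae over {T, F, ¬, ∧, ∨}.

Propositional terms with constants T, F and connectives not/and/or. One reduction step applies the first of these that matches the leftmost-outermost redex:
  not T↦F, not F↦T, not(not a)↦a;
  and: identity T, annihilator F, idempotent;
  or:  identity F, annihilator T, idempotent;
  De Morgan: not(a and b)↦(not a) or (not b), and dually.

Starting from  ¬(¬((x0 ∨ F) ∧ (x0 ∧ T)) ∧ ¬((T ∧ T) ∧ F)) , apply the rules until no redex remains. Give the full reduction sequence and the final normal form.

Answer: normal form = x0  (in 8 steps)

Derivation:
  start: ¬(¬((x0 ∨ F) ∧ (x0 ∧ T)) ∧ ¬((T ∧ T) ∧ F))
  [1] ¬¬((x0 ∨ F) ∧ (x0 ∧ T)) ∨ ¬¬((T ∧ T) ∧ F)
  [2] ((x0 ∨ F) ∧ (x0 ∧ T)) ∨ ¬¬((T ∧ T) ∧ F)
  [3] (x0 ∧ (x0 ∧ T)) ∨ ¬¬((T ∧ T) ∧ F)
  [4] (x0 ∧ x0) ∨ ¬¬((T ∧ T) ∧ F)
  [5] x0 ∨ ¬¬((T ∧ T) ∧ F)
  [6] x0 ∨ ((T ∧ T) ∧ F)
  [7] x0 ∨ F
  [8] x0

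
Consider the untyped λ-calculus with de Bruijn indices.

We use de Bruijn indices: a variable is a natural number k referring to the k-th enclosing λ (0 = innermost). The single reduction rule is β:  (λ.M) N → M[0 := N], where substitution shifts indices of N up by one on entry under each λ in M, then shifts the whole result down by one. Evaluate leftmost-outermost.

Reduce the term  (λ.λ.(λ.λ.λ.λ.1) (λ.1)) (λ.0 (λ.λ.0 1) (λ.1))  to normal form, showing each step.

  start: (λ.λ.(λ.λ.λ.λ.1) (λ.1)) (λ.0 (λ.λ.0 1) (λ.1))
  →1  λ.(λ.λ.λ.λ.1) (λ.1)
  →2  λ.λ.λ.λ.1

Answer: normal form = λ.λ.λ.λ.1  (in 2 steps)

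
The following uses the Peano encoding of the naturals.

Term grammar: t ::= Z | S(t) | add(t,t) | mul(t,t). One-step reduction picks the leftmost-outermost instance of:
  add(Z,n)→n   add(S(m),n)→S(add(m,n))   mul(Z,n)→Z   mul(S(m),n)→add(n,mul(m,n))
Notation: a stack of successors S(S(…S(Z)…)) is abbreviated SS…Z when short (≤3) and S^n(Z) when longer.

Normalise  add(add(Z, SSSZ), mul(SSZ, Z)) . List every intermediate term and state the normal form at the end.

Answer: normal form = SSSZ  (in 10 steps)

Reduction:
  start: add(add(Z, SSSZ), mul(SSZ, Z))
  [1] add(SSSZ, mul(SSZ, Z))
  [2] S(add(SSZ, mul(SSZ, Z)))
  [3] S(S(add(SZ, mul(SSZ, Z))))
  [4] S(S(S(add(Z, mul(SSZ, Z)))))
  [5] S(S(S(mul(SSZ, Z))))
  [6] S(S(S(add(Z, mul(SZ, Z)))))
  [7] S(S(S(mul(SZ, Z))))
  [8] S(S(S(add(Z, mul(Z, Z)))))
  [9] S(S(S(mul(Z, Z))))
  [10] SSSZ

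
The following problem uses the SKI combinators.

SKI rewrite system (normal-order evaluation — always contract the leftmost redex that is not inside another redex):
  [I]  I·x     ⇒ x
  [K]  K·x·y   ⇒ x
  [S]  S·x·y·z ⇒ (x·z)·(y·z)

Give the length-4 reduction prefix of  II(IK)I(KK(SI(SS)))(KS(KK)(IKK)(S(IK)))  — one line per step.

  start: II(IK)I(KK(SI(SS)))(KS(KK)(IKK)(S(IK)))
  →1  I(IK)I(KK(SI(SS)))(KS(KK)(IKK)(S(IK)))
  →2  IKI(KK(SI(SS)))(KS(KK)(IKK)(S(IK)))
  →3  KI(KK(SI(SS)))(KS(KK)(IKK)(S(IK)))
  →4  I(KS(KK)(IKK)(S(IK)))

Answer: after 4 steps: I(KS(KK)(IKK)(S(IK)))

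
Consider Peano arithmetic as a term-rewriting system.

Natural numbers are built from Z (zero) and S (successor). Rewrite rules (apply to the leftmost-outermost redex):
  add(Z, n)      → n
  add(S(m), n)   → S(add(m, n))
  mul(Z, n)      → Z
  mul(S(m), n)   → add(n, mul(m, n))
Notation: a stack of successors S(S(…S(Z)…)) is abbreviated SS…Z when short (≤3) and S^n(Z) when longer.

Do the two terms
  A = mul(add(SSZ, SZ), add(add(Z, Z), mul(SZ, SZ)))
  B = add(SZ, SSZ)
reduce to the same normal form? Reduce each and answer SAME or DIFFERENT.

Answer: SAME — A ⇓ SSSZ, B ⇓ SSSZ

Reduction:
Term A:
  start: mul(add(SSZ, SZ), add(add(Z, Z), mul(SZ, SZ)))
  [1] mul(S(add(SZ, SZ)), add(add(Z, Z), mul(SZ, SZ)))
  [2] add(add(add(Z, Z), mul(SZ, SZ)), mul(add(SZ, SZ), add(add(Z, Z), mul(SZ, SZ))))
  [3] add(add(Z, mul(SZ, SZ)), mul(add(SZ, SZ), add(add(Z, Z), mul(SZ, SZ))))
  [4] add(mul(SZ, SZ), mul(add(SZ, SZ), add(add(Z, Z), mul(SZ, SZ))))
  [5] add(add(SZ, mul(Z, SZ)), mul(add(SZ, SZ), add(add(Z, Z), mul(SZ, SZ))))
  [6] add(S(add(Z, mul(Z, SZ))), mul(add(SZ, SZ), add(add(Z, Z), mul(SZ, SZ))))
  [7] S(add(add(Z, mul(Z, SZ)), mul(add(SZ, SZ), add(add(Z, Z), mul(SZ, SZ)))))
  [8] S(add(mul(Z, SZ), mul(add(SZ, SZ), add(add(Z, Z), mul(SZ, SZ)))))
  [9] S(add(Z, mul(add(SZ, SZ), add(add(Z, Z), mul(SZ, SZ)))))
  [10] S(mul(add(SZ, SZ), add(add(Z, Z), mul(SZ, SZ))))
  [11] S(mul(S(add(Z, SZ)), add(add(Z, Z), mul(SZ, SZ))))
  [12] S(add(add(add(Z, Z), mul(SZ, SZ)), mul(add(Z, SZ), add(add(Z, Z), mul(SZ, SZ)))))
  [13] S(add(add(Z, mul(SZ, SZ)), mul(add(Z, SZ), add(add(Z, Z), mul(SZ, SZ)))))
  [14] S(add(mul(SZ, SZ), mul(add(Z, SZ), add(add(Z, Z), mul(SZ, SZ)))))
  [15] S(add(add(SZ, mul(Z, SZ)), mul(add(Z, SZ), add(add(Z, Z), mul(SZ, SZ)))))
  [16] S(add(S(add(Z, mul(Z, SZ))), mul(add(Z, SZ), add(add(Z, Z), mul(SZ, SZ)))))
  [17] S(S(add(add(Z, mul(Z, SZ)), mul(add(Z, SZ), add(add(Z, Z), mul(SZ, SZ))))))
  [18] S(S(add(mul(Z, SZ), mul(add(Z, SZ), add(add(Z, Z), mul(SZ, SZ))))))
  [19] S(S(add(Z, mul(add(Z, SZ), add(add(Z, Z), mul(SZ, SZ))))))
  [20] S(S(mul(add(Z, SZ), add(add(Z, Z), mul(SZ, SZ)))))
  [21] S(S(mul(SZ, add(add(Z, Z), mul(SZ, SZ)))))
  [22] S(S(add(add(add(Z, Z), mul(SZ, SZ)), mul(Z, add(add(Z, Z), mul(SZ, SZ))))))
  [23] S(S(add(add(Z, mul(SZ, SZ)), mul(Z, add(add(Z, Z), mul(SZ, SZ))))))
  [24] S(S(add(mul(SZ, SZ), mul(Z, add(add(Z, Z), mul(SZ, SZ))))))
  [25] S(S(add(add(SZ, mul(Z, SZ)), mul(Z, add(add(Z, Z), mul(SZ, SZ))))))
  [26] S(S(add(S(add(Z, mul(Z, SZ))), mul(Z, add(add(Z, Z), mul(SZ, SZ))))))
  [27] S(S(S(add(add(Z, mul(Z, SZ)), mul(Z, add(add(Z, Z), mul(SZ, SZ)))))))
  [28] S(S(S(add(mul(Z, SZ), mul(Z, add(add(Z, Z), mul(SZ, SZ)))))))
  [29] S(S(S(add(Z, mul(Z, add(add(Z, Z), mul(SZ, SZ)))))))
  [30] S(S(S(mul(Z, add(add(Z, Z), mul(SZ, SZ))))))
  [31] SSSZ

Term B:
  start: add(SZ, SSZ)
  [1] S(add(Z, SSZ))
  [2] SSSZ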